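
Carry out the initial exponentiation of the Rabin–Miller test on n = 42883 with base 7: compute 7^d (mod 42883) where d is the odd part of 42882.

8076

n − 1 = 42882 = 2^1 · 21441, so s = 1 and d = 21441.
7^21441 mod 42883 = 8076.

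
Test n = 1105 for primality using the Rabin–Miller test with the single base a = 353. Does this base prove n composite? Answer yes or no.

no

n − 1 = 1104 = 2^4 · 69, so s = 4 and d = 69.
Repeated squaring mod 1105: 353^1 ≡ 353, 353^2 ≡ 849, 353^4 ≡ 341, 353^8 ≡ 256, 353^16 ≡ 341, 353^32 ≡ 256, 353^64 ≡ 341.
69 = 64 + 4 + 1, so 353^69 ≡ 341·341·353 ≡ 863 (mod 1105).
x_0 = 353^69 mod 1105 = 863.
x_0 is neither 1 nor 1104, so continue squaring.
x_1 = 863^2 mod 1105 = 1104.
x_1 ≡ −1, so 353 is not a witness.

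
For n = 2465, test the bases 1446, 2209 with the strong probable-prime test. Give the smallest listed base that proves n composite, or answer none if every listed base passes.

none

n − 1 = 2464 = 2^5 · 77, so s = 5 and d = 77.
Base 1446: x_0 = 1446^77 mod 2465 = 1. x_0 = 1, so 1446 is not a witness.
Base 2209: x_0 = 2209^77 mod 2465 = 2464. x_0 = 2464 ≡ −1, so 2209 is not a witness.
No listed base is a witness for 2465.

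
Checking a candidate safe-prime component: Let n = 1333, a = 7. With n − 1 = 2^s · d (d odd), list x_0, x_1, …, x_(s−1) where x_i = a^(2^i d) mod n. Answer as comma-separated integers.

n − 1 = 1332 = 2^2 · 333, so s = 2 and d = 333.
x_0 = 7^333 mod 1333 = 343.
x_1 = 343^2 mod 1333 = 345.

343, 345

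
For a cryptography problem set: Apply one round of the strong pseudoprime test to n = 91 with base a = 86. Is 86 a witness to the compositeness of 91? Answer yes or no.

n − 1 = 90 = 2^1 · 45, so s = 1 and d = 45.
x_0 = 86^45 mod 91 = 8.
x_0 ∉ {1, 90} and s = 1, so 86 is a Miller–Rabin witness and 91 is composite.

yes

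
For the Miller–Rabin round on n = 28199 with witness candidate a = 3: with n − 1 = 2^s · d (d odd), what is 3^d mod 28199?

n − 1 = 28198 = 2^1 · 14099, so s = 1 and d = 14099.
3^14099 mod 28199 = 18988.

18988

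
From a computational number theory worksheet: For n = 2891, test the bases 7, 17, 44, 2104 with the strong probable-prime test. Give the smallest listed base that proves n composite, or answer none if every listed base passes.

7

n − 1 = 2890 = 2^1 · 1445, so s = 1 and d = 1445.
Base 7: x_0 = 7^1445 mod 2891 = 2205. x_0 ∉ {1, 2890} and s = 1, so 7 is a Miller–Rabin witness and 2891 is composite.
Base 17: x_0 = 17^1445 mod 2891 = 1762. x_0 ∉ {1, 2890} and s = 1, so 17 is a Miller–Rabin witness and 2891 is composite.
Base 44: x_0 = 44^1445 mod 2891 = 1572. x_0 ∉ {1, 2890} and s = 1, so 44 is a Miller–Rabin witness and 2891 is composite.
Base 2104: x_0 = 2104^1445 mod 2891 = 170. x_0 ∉ {1, 2890} and s = 1, so 2104 is a Miller–Rabin witness and 2891 is composite.
The smallest witness among the given bases is 7.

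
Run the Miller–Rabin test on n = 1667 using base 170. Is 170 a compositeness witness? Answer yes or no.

no

n − 1 = 1666 = 2^1 · 833, so s = 1 and d = 833.
x_0 = 170^833 mod 1667 = 1.
x_0 = 1, so 170 is not a witness.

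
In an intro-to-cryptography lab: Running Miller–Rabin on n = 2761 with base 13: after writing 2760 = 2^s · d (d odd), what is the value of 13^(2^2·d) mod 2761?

1068

n − 1 = 2760 = 2^3 · 345, so s = 3 and d = 345.
x_0 = 13^345 mod 2761 = 571.
x_1 = 571^2 mod 2761 = 243.
x_2 = 243^2 mod 2761 = 1068.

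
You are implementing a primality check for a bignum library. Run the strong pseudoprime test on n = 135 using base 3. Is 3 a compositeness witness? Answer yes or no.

yes

n − 1 = 134 = 2^1 · 67, so s = 1 and d = 67.
Repeated squaring mod 135: 3^1 ≡ 3, 3^2 ≡ 9, 3^4 ≡ 81, 3^8 ≡ 81, 3^16 ≡ 81, 3^32 ≡ 81, 3^64 ≡ 81.
67 = 64 + 2 + 1, so 3^67 ≡ 81·9·3 ≡ 27 (mod 135).
x_0 = 3^67 mod 135 = 27.
x_0 ∉ {1, 134} and s = 1, so 3 is a Miller–Rabin witness and 135 is composite.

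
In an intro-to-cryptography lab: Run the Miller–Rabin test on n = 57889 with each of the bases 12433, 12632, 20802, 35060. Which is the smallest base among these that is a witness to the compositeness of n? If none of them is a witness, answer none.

n − 1 = 57888 = 2^5 · 1809, so s = 5 and d = 1809.
Base 12433: x_0 = 12433^1809 mod 57889 = 16398. x_0 is neither 1 nor 57888, so continue squaring. x_1 = 16398^2 mod 57889 = 57888. x_1 ≡ −1, so 12433 is not a witness.
Base 12632: x_0 = 12632^1809 mod 57889 = 15887. x_0 is neither 1 nor 57888, so continue squaring. x_1 = 15887^2 mod 57889 = 729. x_2 = 729^2 mod 57889 = 10440. x_3 = 10440^2 mod 57889 = 46502. x_4 = 46502^2 mod 57889 = 50298. Reached i = s−1 = 4 without hitting −1: 12632 is a Miller–Rabin witness and 57889 is composite.
Base 20802: x_0 = 20802^1809 mod 57889 = 45141. x_0 is neither 1 nor 57888, so continue squaring. x_1 = 45141^2 mod 57889 = 17081. x_2 = 17081^2 mod 57889 = 1. x_2 = 1 but x_1 ≠ ±1, a nontrivial square root of 1 — 20802 is a witness and 57889 is composite.
Base 35060: x_0 = 35060^1809 mod 57889 = 29210. x_0 is neither 1 nor 57888, so continue squaring. x_1 = 29210^2 mod 57889 = 56018. x_2 = 56018^2 mod 57889 = 27301. x_3 = 27301^2 mod 57889 = 23726. x_4 = 23726^2 mod 57889 = 10440. Reached i = s−1 = 4 without hitting −1: 35060 is a Miller–Rabin witness and 57889 is composite.
The smallest witness among the given bases is 12632.

12632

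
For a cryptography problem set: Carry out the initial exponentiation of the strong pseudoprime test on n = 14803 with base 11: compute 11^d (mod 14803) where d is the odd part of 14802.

n − 1 = 14802 = 2^1 · 7401, so s = 1 and d = 7401.
11^7401 mod 14803 = 13529.

13529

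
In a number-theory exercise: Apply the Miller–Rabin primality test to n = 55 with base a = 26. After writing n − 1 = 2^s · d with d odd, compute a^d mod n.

16

n − 1 = 54 = 2^1 · 27, so s = 1 and d = 27.
26^27 mod 55 = 16.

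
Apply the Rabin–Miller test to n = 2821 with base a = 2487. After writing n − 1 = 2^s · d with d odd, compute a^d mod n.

n − 1 = 2820 = 2^2 · 705, so s = 2 and d = 705.
2487^705 mod 2821 = 1520.

1520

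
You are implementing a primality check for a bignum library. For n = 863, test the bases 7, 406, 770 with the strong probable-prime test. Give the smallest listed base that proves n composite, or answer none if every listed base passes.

n − 1 = 862 = 2^1 · 431, so s = 1 and d = 431.
Base 7: x_0 = 7^431 mod 863 = 862. x_0 = 862 ≡ −1, so 7 is not a witness.
Base 406: x_0 = 406^431 mod 863 = 862. x_0 = 862 ≡ −1, so 406 is not a witness.
Base 770: x_0 = 770^431 mod 863 = 862. x_0 = 862 ≡ −1, so 770 is not a witness.
No listed base is a witness for 863.

none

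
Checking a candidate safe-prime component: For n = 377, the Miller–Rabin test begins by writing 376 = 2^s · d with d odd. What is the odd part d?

Halving: 376 → 188 → 94 → 47; 47 is odd.
So 376 = 2^3 · 47.

47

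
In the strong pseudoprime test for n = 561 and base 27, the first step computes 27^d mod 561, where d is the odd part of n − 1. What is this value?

507

n − 1 = 560 = 2^4 · 35, so s = 4 and d = 35.
Repeated squaring mod 561: 27^1 ≡ 27, 27^2 ≡ 168, 27^4 ≡ 174, 27^8 ≡ 543, 27^16 ≡ 324, 27^32 ≡ 69.
35 = 32 + 2 + 1, so 27^35 ≡ 69·168·27 ≡ 507 (mod 561).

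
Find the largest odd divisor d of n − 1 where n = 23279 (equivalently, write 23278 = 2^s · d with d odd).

11639

Halving: 23278 → 11639; 11639 is odd.
So 23278 = 2^1 · 11639.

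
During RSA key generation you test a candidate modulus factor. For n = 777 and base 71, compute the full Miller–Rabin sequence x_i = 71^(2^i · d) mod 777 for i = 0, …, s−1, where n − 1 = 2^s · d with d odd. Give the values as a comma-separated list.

218, 127, 589

n − 1 = 776 = 2^3 · 97, so s = 3 and d = 97.
x_0 = 71^97 mod 777 = 218.
x_1 = 218^2 mod 777 = 127.
x_2 = 127^2 mod 777 = 589.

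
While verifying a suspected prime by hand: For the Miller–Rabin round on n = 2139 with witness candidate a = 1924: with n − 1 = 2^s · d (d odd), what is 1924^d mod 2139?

n − 1 = 2138 = 2^1 · 1069, so s = 1 and d = 1069.
1924^1069 mod 2139 = 1132.

1132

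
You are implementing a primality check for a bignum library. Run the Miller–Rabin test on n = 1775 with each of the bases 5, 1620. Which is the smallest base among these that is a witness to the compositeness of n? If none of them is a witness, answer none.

5

n − 1 = 1774 = 2^1 · 887, so s = 1 and d = 887.
Base 5: x_0 = 5^887 mod 1775 = 25. x_0 ∉ {1, 1774} and s = 1, so 5 is a Miller–Rabin witness and 1775 is composite.
Base 1620: x_0 = 1620^887 mod 1775 = 1250. x_0 ∉ {1, 1774} and s = 1, so 1620 is a Miller–Rabin witness and 1775 is composite.
The smallest witness among the given bases is 5.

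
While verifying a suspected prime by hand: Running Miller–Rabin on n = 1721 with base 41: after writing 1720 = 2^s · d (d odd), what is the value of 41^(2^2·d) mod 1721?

n − 1 = 1720 = 2^3 · 215, so s = 3 and d = 215.
x_0 = 41^215 mod 1721 = 1720.
x_1 = 1720^2 mod 1721 = 1.
x_2 = 1^2 mod 1721 = 1.

1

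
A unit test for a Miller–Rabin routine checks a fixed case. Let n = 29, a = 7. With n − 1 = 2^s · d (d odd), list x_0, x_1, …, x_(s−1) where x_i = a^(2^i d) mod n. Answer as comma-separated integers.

n − 1 = 28 = 2^2 · 7, so s = 2 and d = 7.
x_0 = 7^7 mod 29 = 1.
x_1 = 1^2 mod 29 = 1.

1, 1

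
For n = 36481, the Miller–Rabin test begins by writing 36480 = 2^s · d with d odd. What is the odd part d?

Halving: 36480 → 18240 → 9120 → 4560 → 2280 → 1140 → 570 → 285; 285 is odd.
So 36480 = 2^7 · 285.

285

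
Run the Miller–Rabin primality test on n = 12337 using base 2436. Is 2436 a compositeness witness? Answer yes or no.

n − 1 = 12336 = 2^4 · 771, so s = 4 and d = 771.
Repeated squaring mod 12337: 2436^1 ≡ 2436, 2436^2 ≡ 12336, 2436^4 ≡ 1, 2436^8 ≡ 1, 2436^16 ≡ 1, 2436^32 ≡ 1, 2436^64 ≡ 1, 2436^128 ≡ 1, 2436^256 ≡ 1, 2436^512 ≡ 1.
771 = 512 + 256 + 2 + 1, so 2436^771 ≡ 1·1·12336·2436 ≡ 9901 (mod 12337).
x_0 = 2436^771 mod 12337 = 9901.
x_0 is neither 1 nor 12336, so continue squaring.
x_1 = 9901^2 mod 12337 = 12336.
x_1 ≡ −1, so 2436 is not a witness.

no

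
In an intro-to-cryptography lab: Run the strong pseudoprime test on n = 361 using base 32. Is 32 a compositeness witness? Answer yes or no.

yes

n − 1 = 360 = 2^3 · 45, so s = 3 and d = 45.
x_0 = 32^45 mod 361 = 189.
x_0 is neither 1 nor 360, so continue squaring.
x_1 = 189^2 mod 361 = 343.
x_2 = 343^2 mod 361 = 324.
Reached i = s−1 = 2 without hitting −1: 32 is a Miller–Rabin witness and 361 is composite.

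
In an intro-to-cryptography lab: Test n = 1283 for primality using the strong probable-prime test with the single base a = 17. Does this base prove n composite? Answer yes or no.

no

n − 1 = 1282 = 2^1 · 641, so s = 1 and d = 641.
x_0 = 17^641 mod 1283 = 1.
x_0 = 1, so 17 is not a witness.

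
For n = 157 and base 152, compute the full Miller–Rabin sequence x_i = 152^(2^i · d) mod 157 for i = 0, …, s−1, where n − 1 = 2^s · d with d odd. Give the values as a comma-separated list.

n − 1 = 156 = 2^2 · 39, so s = 2 and d = 39.
x_0 = 152^39 mod 157 = 28.
x_1 = 28^2 mod 157 = 156.

28, 156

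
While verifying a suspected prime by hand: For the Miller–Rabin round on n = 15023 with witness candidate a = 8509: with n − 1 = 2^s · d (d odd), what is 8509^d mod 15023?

n − 1 = 15022 = 2^1 · 7511, so s = 1 and d = 7511.
8509^7511 mod 15023 = 284.

284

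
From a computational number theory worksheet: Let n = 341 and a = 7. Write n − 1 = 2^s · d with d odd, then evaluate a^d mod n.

87

n − 1 = 340 = 2^2 · 85, so s = 2 and d = 85.
7^85 mod 341 = 87.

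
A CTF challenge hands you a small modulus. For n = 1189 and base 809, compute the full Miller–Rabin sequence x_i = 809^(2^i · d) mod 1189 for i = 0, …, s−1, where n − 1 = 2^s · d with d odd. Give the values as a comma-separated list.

259, 497

n − 1 = 1188 = 2^2 · 297, so s = 2 and d = 297.
x_0 = 809^297 mod 1189 = 259.
x_1 = 259^2 mod 1189 = 497.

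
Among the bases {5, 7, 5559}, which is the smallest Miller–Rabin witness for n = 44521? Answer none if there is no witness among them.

n − 1 = 44520 = 2^3 · 5565, so s = 3 and d = 5565.
Base 5: x_0 = 5^5565 mod 44521 = 3377. x_0 is neither 1 nor 44520, so continue squaring. x_1 = 3377^2 mod 44521 = 6753. x_2 = 6753^2 mod 44521 = 13505. Reached i = s−1 = 2 without hitting −1: 5 is a Miller–Rabin witness and 44521 is composite.
Base 7: x_0 = 7^5565 mod 44521 = 40089. x_0 is neither 1 nor 44520, so continue squaring. x_1 = 40089^2 mod 44521 = 8863. x_2 = 8863^2 mod 44521 = 17725. Reached i = s−1 = 2 without hitting −1: 7 is a Miller–Rabin witness and 44521 is composite.
Base 5559: x_0 = 5559^5565 mod 44521 = 28064. x_0 is neither 1 nor 44520, so continue squaring. x_1 = 28064^2 mod 44521 = 11606. x_2 = 11606^2 mod 44521 = 23211. Reached i = s−1 = 2 without hitting −1: 5559 is a Miller–Rabin witness and 44521 is composite.
The smallest witness among the given bases is 5.

5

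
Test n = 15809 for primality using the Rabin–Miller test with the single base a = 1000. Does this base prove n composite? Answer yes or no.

n − 1 = 15808 = 2^6 · 247, so s = 6 and d = 247.
x_0 = 1000^247 mod 15809 = 4899.
x_0 is neither 1 nor 15808, so continue squaring.
x_1 = 4899^2 mod 15809 = 2139.
x_2 = 2139^2 mod 15809 = 6520.
x_3 = 6520^2 mod 15809 = 15808.
x_3 ≡ −1, so 1000 is not a witness.

no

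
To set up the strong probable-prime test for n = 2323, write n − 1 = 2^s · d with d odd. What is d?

Halving: 2322 → 1161; 1161 is odd.
So 2322 = 2^1 · 1161.

1161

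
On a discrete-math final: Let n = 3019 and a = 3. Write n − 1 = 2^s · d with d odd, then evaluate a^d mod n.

n − 1 = 3018 = 2^1 · 1509, so s = 1 and d = 1509.
3^1509 mod 3019 = 3018.

3018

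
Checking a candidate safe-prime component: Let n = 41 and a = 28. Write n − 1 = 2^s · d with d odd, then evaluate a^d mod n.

n − 1 = 40 = 2^3 · 5, so s = 3 and d = 5.
28^5 mod 41 = 3.

3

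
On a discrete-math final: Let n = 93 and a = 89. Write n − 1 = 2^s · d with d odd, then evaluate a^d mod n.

29

n − 1 = 92 = 2^2 · 23, so s = 2 and d = 23.
89^23 mod 93 = 29.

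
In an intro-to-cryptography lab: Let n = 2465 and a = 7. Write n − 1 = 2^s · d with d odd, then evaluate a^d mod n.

n − 1 = 2464 = 2^5 · 77, so s = 5 and d = 77.
Repeated squaring mod 2465: 7^1 ≡ 7, 7^2 ≡ 49, 7^4 ≡ 2401, 7^8 ≡ 1631, 7^16 ≡ 426, 7^32 ≡ 1531, 7^64 ≡ 2211.
77 = 64 + 8 + 4 + 1, so 7^77 ≡ 2211·1631·2401·7 ≡ 2437 (mod 2465).

2437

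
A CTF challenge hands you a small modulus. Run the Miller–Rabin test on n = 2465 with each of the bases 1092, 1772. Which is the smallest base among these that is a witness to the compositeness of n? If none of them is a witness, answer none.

n − 1 = 2464 = 2^5 · 77, so s = 5 and d = 77.
Base 1092: x_0 = 1092^77 mod 2465 = 1177. x_0 is neither 1 nor 2464, so continue squaring. x_1 = 1177^2 mod 2465 = 2464. x_1 ≡ −1, so 1092 is not a witness.
Base 1772: x_0 = 1772^77 mod 2465 = 1177. x_0 is neither 1 nor 2464, so continue squaring. x_1 = 1177^2 mod 2465 = 2464. x_1 ≡ −1, so 1772 is not a witness.
No listed base is a witness for 2465.

none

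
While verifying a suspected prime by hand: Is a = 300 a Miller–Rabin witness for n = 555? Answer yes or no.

yes

n − 1 = 554 = 2^1 · 277, so s = 1 and d = 277.
Repeated squaring mod 555: 300^1 ≡ 300, 300^2 ≡ 90, 300^4 ≡ 330, 300^8 ≡ 120, 300^16 ≡ 525, 300^32 ≡ 345, 300^64 ≡ 255, 300^128 ≡ 90, 300^256 ≡ 330.
277 = 256 + 16 + 4 + 1, so 300^277 ≡ 330·525·330·300 ≡ 30 (mod 555).
x_0 = 300^277 mod 555 = 30.
x_0 ∉ {1, 554} and s = 1, so 300 is a Miller–Rabin witness and 555 is composite.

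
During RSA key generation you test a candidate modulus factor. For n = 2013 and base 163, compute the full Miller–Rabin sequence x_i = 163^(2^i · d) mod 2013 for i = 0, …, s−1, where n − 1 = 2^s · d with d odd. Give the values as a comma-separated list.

784, 691

n − 1 = 2012 = 2^2 · 503, so s = 2 and d = 503.
x_0 = 163^503 mod 2013 = 784.
x_1 = 784^2 mod 2013 = 691.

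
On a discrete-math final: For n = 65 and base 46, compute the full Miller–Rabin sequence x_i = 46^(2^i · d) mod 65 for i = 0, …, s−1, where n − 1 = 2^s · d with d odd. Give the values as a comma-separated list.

46, 36, 61, 16, 61, 16

n − 1 = 64 = 2^6 · 1, so s = 6 and d = 1.
x_0 = 46^1 mod 65 = 46.
x_1 = 46^2 mod 65 = 36.
x_2 = 36^2 mod 65 = 61.
x_3 = 61^2 mod 65 = 16.
x_4 = 16^2 mod 65 = 61.
x_5 = 61^2 mod 65 = 16.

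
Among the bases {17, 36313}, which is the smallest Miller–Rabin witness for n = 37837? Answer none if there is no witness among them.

17

n − 1 = 37836 = 2^2 · 9459, so s = 2 and d = 9459.
Base 17: x_0 = 17^9459 mod 37837 = 29781. x_0 is neither 1 nor 37836, so continue squaring. x_1 = 29781^2 mod 37837 = 8681. Reached i = s−1 = 1 without hitting −1: 17 is a Miller–Rabin witness and 37837 is composite.
Base 36313: x_0 = 36313^9459 mod 37837 = 34327. x_0 is neither 1 nor 37836, so continue squaring. x_1 = 34327^2 mod 37837 = 23075. Reached i = s−1 = 1 without hitting −1: 36313 is a Miller–Rabin witness and 37837 is composite.
The smallest witness among the given bases is 17.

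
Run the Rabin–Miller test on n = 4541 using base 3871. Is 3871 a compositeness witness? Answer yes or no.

n − 1 = 4540 = 2^2 · 1135, so s = 2 and d = 1135.
x_0 = 3871^1135 mod 4541 = 4270.
x_0 is neither 1 nor 4540, so continue squaring.
x_1 = 4270^2 mod 4541 = 785.
Reached i = s−1 = 1 without hitting −1: 3871 is a Miller–Rabin witness and 4541 is composite.

yes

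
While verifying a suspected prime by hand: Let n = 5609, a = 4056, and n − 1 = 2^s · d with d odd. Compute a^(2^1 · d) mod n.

2708

n − 1 = 5608 = 2^3 · 701, so s = 3 and d = 701.
x_0 = 4056^701 mod 5609 = 5334.
x_1 = 5334^2 mod 5609 = 2708.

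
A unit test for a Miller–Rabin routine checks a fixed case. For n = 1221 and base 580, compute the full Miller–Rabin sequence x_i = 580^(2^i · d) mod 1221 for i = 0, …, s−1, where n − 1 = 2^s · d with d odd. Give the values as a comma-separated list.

n − 1 = 1220 = 2^2 · 305, so s = 2 and d = 305.
x_0 = 580^305 mod 1221 = 373.
x_1 = 373^2 mod 1221 = 1156.

373, 1156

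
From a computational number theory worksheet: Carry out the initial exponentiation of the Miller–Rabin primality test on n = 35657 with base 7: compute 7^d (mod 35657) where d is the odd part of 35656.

13006

n − 1 = 35656 = 2^3 · 4457, so s = 3 and d = 4457.
7^4457 mod 35657 = 13006.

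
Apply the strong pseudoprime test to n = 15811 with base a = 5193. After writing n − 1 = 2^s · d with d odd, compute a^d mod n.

7230

n − 1 = 15810 = 2^1 · 7905, so s = 1 and d = 7905.
5193^7905 mod 15811 = 7230.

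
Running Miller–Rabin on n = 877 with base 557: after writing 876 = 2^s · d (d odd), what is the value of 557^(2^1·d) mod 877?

n − 1 = 876 = 2^2 · 219, so s = 2 and d = 219.
x_0 = 557^219 mod 877 = 151.
x_1 = 151^2 mod 877 = 876.

876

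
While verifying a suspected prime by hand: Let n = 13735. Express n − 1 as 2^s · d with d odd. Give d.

Halving: 13734 → 6867; 6867 is odd.
So 13734 = 2^1 · 6867.

6867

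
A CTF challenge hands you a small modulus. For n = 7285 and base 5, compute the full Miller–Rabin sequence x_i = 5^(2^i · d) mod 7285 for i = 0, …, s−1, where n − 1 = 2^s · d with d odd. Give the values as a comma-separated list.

4310, 6635

n − 1 = 7284 = 2^2 · 1821, so s = 2 and d = 1821.
x_0 = 5^1821 mod 7285 = 4310.
x_1 = 4310^2 mod 7285 = 6635.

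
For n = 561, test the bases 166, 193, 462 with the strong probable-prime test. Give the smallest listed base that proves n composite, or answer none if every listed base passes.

166

n − 1 = 560 = 2^4 · 35, so s = 4 and d = 35.
Base 166: x_0 = 166^35 mod 561 = 463. x_0 is neither 1 nor 560, so continue squaring. x_1 = 463^2 mod 561 = 67. x_2 = 67^2 mod 561 = 1. x_2 = 1 but x_1 ≠ ±1, a nontrivial square root of 1 — 166 is a witness and 561 is composite.
Base 193: x_0 = 193^35 mod 561 = 505. x_0 is neither 1 nor 560, so continue squaring. x_1 = 505^2 mod 561 = 331. x_2 = 331^2 mod 561 = 166. x_3 = 166^2 mod 561 = 67. Reached i = s−1 = 3 without hitting −1: 193 is a Miller–Rabin witness and 561 is composite.
Base 462: x_0 = 462^35 mod 561 = 231. x_0 is neither 1 nor 560, so continue squaring. x_1 = 231^2 mod 561 = 66. x_2 = 66^2 mod 561 = 429. x_3 = 429^2 mod 561 = 33. Reached i = s−1 = 3 without hitting −1: 462 is a Miller–Rabin witness and 561 is composite.
The smallest witness among the given bases is 166.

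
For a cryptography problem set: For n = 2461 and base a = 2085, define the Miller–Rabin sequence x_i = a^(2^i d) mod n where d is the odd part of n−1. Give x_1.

n − 1 = 2460 = 2^2 · 615, so s = 2 and d = 615.
x_0 = 2085^615 mod 2461 = 89.
x_1 = 89^2 mod 2461 = 538.

538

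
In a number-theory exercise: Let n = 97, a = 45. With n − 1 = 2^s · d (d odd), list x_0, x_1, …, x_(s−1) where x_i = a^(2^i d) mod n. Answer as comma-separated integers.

n − 1 = 96 = 2^5 · 3, so s = 5 and d = 3.
x_0 = 45^3 mod 97 = 42.
x_1 = 42^2 mod 97 = 18.
x_2 = 18^2 mod 97 = 33.
x_3 = 33^2 mod 97 = 22.
x_4 = 22^2 mod 97 = 96.

42, 18, 33, 22, 96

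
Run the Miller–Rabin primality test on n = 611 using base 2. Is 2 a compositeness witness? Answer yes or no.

n − 1 = 610 = 2^1 · 305, so s = 1 and d = 305.
Repeated squaring mod 611: 2^1 ≡ 2, 2^2 ≡ 4, 2^4 ≡ 16, 2^8 ≡ 256, 2^16 ≡ 159, 2^32 ≡ 230, 2^64 ≡ 354, 2^128 ≡ 61, 2^256 ≡ 55.
305 = 256 + 32 + 16 + 1, so 2^305 ≡ 55·230·159·2 ≡ 487 (mod 611).
x_0 = 2^305 mod 611 = 487.
x_0 ∉ {1, 610} and s = 1, so 2 is a Miller–Rabin witness and 611 is composite.

yes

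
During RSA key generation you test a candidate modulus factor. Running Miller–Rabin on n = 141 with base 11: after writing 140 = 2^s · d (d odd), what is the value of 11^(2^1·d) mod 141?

130

n − 1 = 140 = 2^2 · 35, so s = 2 and d = 35.
Repeated squaring mod 141: 11^1 ≡ 11, 11^2 ≡ 121, 11^4 ≡ 118, 11^8 ≡ 106, 11^16 ≡ 97, 11^32 ≡ 103.
35 = 32 + 2 + 1, so 11^35 ≡ 103·121·11 ≡ 41 (mod 141).
x_0 = 41.
x_1 = 41^2 mod 141 = 130.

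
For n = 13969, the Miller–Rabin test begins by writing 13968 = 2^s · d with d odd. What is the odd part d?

873

Halving: 13968 → 6984 → 3492 → 1746 → 873; 873 is odd.
So 13968 = 2^4 · 873.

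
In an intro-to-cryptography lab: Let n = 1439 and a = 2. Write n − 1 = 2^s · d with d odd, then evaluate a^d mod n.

1

n − 1 = 1438 = 2^1 · 719, so s = 1 and d = 719.
2^719 mod 1439 = 1.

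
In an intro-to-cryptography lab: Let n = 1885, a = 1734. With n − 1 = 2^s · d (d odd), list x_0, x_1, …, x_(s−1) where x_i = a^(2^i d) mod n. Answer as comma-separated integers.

1399, 571

n − 1 = 1884 = 2^2 · 471, so s = 2 and d = 471.
x_0 = 1734^471 mod 1885 = 1399.
x_1 = 1399^2 mod 1885 = 571.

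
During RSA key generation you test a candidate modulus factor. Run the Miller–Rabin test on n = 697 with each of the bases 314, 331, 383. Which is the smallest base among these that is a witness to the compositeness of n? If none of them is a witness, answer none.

none

n − 1 = 696 = 2^3 · 87, so s = 3 and d = 87.
Base 314: x_0 = 314^87 mod 697 = 202. x_0 is neither 1 nor 696, so continue squaring. x_1 = 202^2 mod 697 = 378. x_2 = 378^2 mod 697 = 696. x_2 ≡ −1, so 314 is not a witness.
Base 331: x_0 = 331^87 mod 697 = 219. x_0 is neither 1 nor 696, so continue squaring. x_1 = 219^2 mod 697 = 565. x_2 = 565^2 mod 697 = 696. x_2 ≡ −1, so 331 is not a witness.
Base 383: x_0 = 383^87 mod 697 = 495. x_0 is neither 1 nor 696, so continue squaring. x_1 = 495^2 mod 697 = 378. x_2 = 378^2 mod 697 = 696. x_2 ≡ −1, so 383 is not a witness.
No listed base is a witness for 697.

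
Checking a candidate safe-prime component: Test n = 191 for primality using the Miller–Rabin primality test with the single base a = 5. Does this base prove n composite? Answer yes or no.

no

n − 1 = 190 = 2^1 · 95, so s = 1 and d = 95.
x_0 = 5^95 mod 191 = 1.
x_0 = 1, so 5 is not a witness.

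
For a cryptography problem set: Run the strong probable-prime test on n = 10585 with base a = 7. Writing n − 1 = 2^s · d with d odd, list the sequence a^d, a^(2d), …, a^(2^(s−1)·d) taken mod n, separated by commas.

5453, 1944, 291

n − 1 = 10584 = 2^3 · 1323, so s = 3 and d = 1323.
x_0 = 7^1323 mod 10585 = 5453.
x_1 = 5453^2 mod 10585 = 1944.
x_2 = 1944^2 mod 10585 = 291.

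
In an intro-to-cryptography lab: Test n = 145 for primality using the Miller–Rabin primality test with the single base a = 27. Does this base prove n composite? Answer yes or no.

yes

n − 1 = 144 = 2^4 · 9, so s = 4 and d = 9.
x_0 = 27^9 mod 145 = 97.
x_0 is neither 1 nor 144, so continue squaring.
x_1 = 97^2 mod 145 = 129.
x_2 = 129^2 mod 145 = 111.
x_3 = 111^2 mod 145 = 141.
Reached i = s−1 = 3 without hitting −1: 27 is a Miller–Rabin witness and 145 is composite.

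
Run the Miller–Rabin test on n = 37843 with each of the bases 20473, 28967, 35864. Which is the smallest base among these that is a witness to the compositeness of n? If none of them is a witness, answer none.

n − 1 = 37842 = 2^1 · 18921, so s = 1 and d = 18921.
Base 20473: x_0 = 20473^18921 mod 37843 = 29206. x_0 ∉ {1, 37842} and s = 1, so 20473 is a Miller–Rabin witness and 37843 is composite.
Base 28967: x_0 = 28967^18921 mod 37843 = 34789. x_0 ∉ {1, 37842} and s = 1, so 28967 is a Miller–Rabin witness and 37843 is composite.
Base 35864: x_0 = 35864^18921 mod 37843 = 5524. x_0 ∉ {1, 37842} and s = 1, so 35864 is a Miller–Rabin witness and 37843 is composite.
The smallest witness among the given bases is 20473.

20473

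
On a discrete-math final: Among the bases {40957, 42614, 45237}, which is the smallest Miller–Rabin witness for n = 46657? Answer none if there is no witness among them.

n − 1 = 46656 = 2^6 · 729, so s = 6 and d = 729.
Base 40957: x_0 = 40957^729 mod 46657 = 28829. x_0 is neither 1 nor 46656, so continue squaring. x_1 = 28829^2 mod 46657 = 10100. x_2 = 10100^2 mod 46657 = 17798. x_3 = 17798^2 mod 46657 = 14431. x_4 = 14431^2 mod 46657 = 23570. x_5 = 23570^2 mod 46657 = 1. x_5 = 1 but x_4 ≠ ±1, a nontrivial square root of 1 — 40957 is a witness and 46657 is composite.
Base 42614: x_0 = 42614^729 mod 46657 = 40625. x_0 is neither 1 nor 46656, so continue squaring. x_1 = 40625^2 mod 46657 = 39221. x_2 = 39221^2 mod 46657 = 5551. x_3 = 5551^2 mod 46657 = 19981. x_4 = 19981^2 mod 46657 = 43069. x_5 = 43069^2 mod 46657 = 43069. Reached i = s−1 = 5 without hitting −1: 42614 is a Miller–Rabin witness and 46657 is composite.
Base 45237: x_0 = 45237^729 mod 46657 = 10477. x_0 is neither 1 nor 46656, so continue squaring. x_1 = 10477^2 mod 46657 = 30265. x_2 = 30265^2 mod 46657 = 1. x_2 = 1 but x_1 ≠ ±1, a nontrivial square root of 1 — 45237 is a witness and 46657 is composite.
The smallest witness among the given bases is 40957.

40957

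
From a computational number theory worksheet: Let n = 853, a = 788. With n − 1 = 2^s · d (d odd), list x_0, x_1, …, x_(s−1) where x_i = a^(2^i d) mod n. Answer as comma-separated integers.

n − 1 = 852 = 2^2 · 213, so s = 2 and d = 213.
x_0 = 788^213 mod 853 = 852.
x_1 = 852^2 mod 853 = 1.

852, 1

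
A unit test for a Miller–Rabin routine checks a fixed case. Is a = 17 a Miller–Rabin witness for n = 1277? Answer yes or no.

n − 1 = 1276 = 2^2 · 319, so s = 2 and d = 319.
Repeated squaring mod 1277: 17^1 ≡ 17, 17^2 ≡ 289, 17^4 ≡ 516, 17^8 ≡ 640, 17^16 ≡ 960, 17^32 ≡ 883, 17^64 ≡ 719, 17^128 ≡ 1053, 17^256 ≡ 373.
319 = 256 + 32 + 16 + 8 + 4 + 2 + 1, so 17^319 ≡ 373·883·960·640·516·289·17 ≡ 1 (mod 1277).
x_0 = 17^319 mod 1277 = 1.
x_0 = 1, so 17 is not a witness.

no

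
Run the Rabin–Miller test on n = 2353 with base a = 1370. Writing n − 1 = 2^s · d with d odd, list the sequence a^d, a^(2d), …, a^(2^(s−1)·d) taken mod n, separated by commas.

n − 1 = 2352 = 2^4 · 147, so s = 4 and d = 147.
x_0 = 1370^147 mod 2353 = 1516.
x_1 = 1516^2 mod 2353 = 1728.
x_2 = 1728^2 mod 2353 = 27.
x_3 = 27^2 mod 2353 = 729.

1516, 1728, 27, 729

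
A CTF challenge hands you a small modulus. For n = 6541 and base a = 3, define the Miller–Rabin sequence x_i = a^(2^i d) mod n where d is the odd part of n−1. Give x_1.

2047

n − 1 = 6540 = 2^2 · 1635, so s = 2 and d = 1635.
Repeated squaring mod 6541: 3^1 ≡ 3, 3^2 ≡ 9, 3^4 ≡ 81, 3^8 ≡ 20, 3^16 ≡ 400, 3^32 ≡ 3016, 3^64 ≡ 4266, 3^128 ≡ 1694, 3^256 ≡ 4678, 3^512 ≡ 4039, 3^1024 ≡ 267.
1635 = 1024 + 512 + 64 + 32 + 2 + 1, so 3^1635 ≡ 267·4039·4266·3016·9·3 ≡ 4308 (mod 6541).
x_0 = 4308.
x_1 = 4308^2 mod 6541 = 2047.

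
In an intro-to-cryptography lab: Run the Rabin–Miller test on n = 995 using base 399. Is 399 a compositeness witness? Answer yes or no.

yes

n − 1 = 994 = 2^1 · 497, so s = 1 and d = 497.
x_0 = 399^497 mod 995 = 399.
x_0 ∉ {1, 994} and s = 1, so 399 is a Miller–Rabin witness and 995 is composite.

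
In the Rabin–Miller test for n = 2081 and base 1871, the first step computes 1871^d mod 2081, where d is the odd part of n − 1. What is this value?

n − 1 = 2080 = 2^5 · 65, so s = 5 and d = 65.
1871^65 mod 2081 = 1869.

1869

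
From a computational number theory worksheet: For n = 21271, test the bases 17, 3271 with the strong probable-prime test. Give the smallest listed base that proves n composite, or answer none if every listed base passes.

n − 1 = 21270 = 2^1 · 10635, so s = 1 and d = 10635.
Base 17: x_0 = 17^10635 mod 21271 = 9209. x_0 ∉ {1, 21270} and s = 1, so 17 is a Miller–Rabin witness and 21271 is composite.
Base 3271: x_0 = 3271^10635 mod 21271 = 12743. x_0 ∉ {1, 21270} and s = 1, so 3271 is a Miller–Rabin witness and 21271 is composite.
The smallest witness among the given bases is 17.

17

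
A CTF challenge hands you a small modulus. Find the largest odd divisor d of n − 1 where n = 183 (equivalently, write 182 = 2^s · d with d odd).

91

Halving: 182 → 91; 91 is odd.
So 182 = 2^1 · 91.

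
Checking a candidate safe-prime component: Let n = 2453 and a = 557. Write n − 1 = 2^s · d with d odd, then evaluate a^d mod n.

n − 1 = 2452 = 2^2 · 613, so s = 2 and d = 613.
Repeated squaring mod 2453: 557^1 ≡ 557, 557^2 ≡ 1171, 557^4 ≡ 14, 557^8 ≡ 196, 557^16 ≡ 1621, 557^32 ≡ 478, 557^64 ≡ 355, 557^128 ≡ 922, 557^256 ≡ 1346, 557^512 ≡ 1402.
613 = 512 + 64 + 32 + 4 + 1, so 557^613 ≡ 1402·355·478·14·557 ≡ 695 (mod 2453).

695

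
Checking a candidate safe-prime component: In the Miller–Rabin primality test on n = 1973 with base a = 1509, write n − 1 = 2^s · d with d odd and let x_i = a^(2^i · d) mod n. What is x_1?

n − 1 = 1972 = 2^2 · 493, so s = 2 and d = 493.
x_0 = 1509^493 mod 1973 = 1.
x_1 = 1^2 mod 1973 = 1.

1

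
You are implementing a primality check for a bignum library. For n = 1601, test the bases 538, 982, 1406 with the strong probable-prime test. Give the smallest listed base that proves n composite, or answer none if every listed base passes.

none

n − 1 = 1600 = 2^6 · 25, so s = 6 and d = 25.
Base 538: x_0 = 538^25 mod 1601 = 1600. x_0 = 1600 ≡ −1, so 538 is not a witness.
Base 982: x_0 = 982^25 mod 1601 = 524. x_0 is neither 1 nor 1600, so continue squaring. x_1 = 524^2 mod 1601 = 805. x_2 = 805^2 mod 1601 = 1221. x_3 = 1221^2 mod 1601 = 310. x_4 = 310^2 mod 1601 = 40. x_5 = 40^2 mod 1601 = 1600. x_5 ≡ −1, so 982 is not a witness.
Base 1406: x_0 = 1406^25 mod 1601 = 206. x_0 is neither 1 nor 1600, so continue squaring. x_1 = 206^2 mod 1601 = 810. x_2 = 810^2 mod 1601 = 1291. x_3 = 1291^2 mod 1601 = 40. x_4 = 40^2 mod 1601 = 1600. x_4 ≡ −1, so 1406 is not a witness.
No listed base is a witness for 1601.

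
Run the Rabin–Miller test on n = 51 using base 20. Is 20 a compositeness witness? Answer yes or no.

n − 1 = 50 = 2^1 · 25, so s = 1 and d = 25.
x_0 = 20^25 mod 51 = 14.
x_0 ∉ {1, 50} and s = 1, so 20 is a Miller–Rabin witness and 51 is composite.

yes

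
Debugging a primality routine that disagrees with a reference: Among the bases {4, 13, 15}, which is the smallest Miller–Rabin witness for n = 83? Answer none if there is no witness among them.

n − 1 = 82 = 2^1 · 41, so s = 1 and d = 41.
Base 4: x_0 = 4^41 mod 83 = 1. x_0 = 1, so 4 is not a witness.
Base 13: x_0 = 13^41 mod 83 = 82. x_0 = 82 ≡ −1, so 13 is not a witness.
Base 15: x_0 = 15^41 mod 83 = 82. x_0 = 82 ≡ −1, so 15 is not a witness.
No listed base is a witness for 83.

none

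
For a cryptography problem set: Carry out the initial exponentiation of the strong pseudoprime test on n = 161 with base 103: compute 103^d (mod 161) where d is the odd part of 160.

n − 1 = 160 = 2^5 · 5, so s = 5 and d = 5.
103^5 mod 161 = 143.

143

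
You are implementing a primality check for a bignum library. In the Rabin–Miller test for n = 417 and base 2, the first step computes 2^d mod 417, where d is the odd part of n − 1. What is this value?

n − 1 = 416 = 2^5 · 13, so s = 5 and d = 13.
2^13 mod 417 = 269.

269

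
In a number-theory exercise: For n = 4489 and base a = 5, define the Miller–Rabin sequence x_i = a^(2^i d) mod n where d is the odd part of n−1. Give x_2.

671

n − 1 = 4488 = 2^3 · 561, so s = 3 and d = 561.
Repeated squaring mod 4489: 5^1 ≡ 5, 5^2 ≡ 25, 5^4 ≡ 625, 5^8 ≡ 82, 5^16 ≡ 2235, 5^32 ≡ 3457, 5^64 ≡ 1131, 5^128 ≡ 4285, 5^256 ≡ 1215, 5^512 ≡ 3833.
561 = 512 + 32 + 16 + 1, so 5^561 ≡ 3833·3457·2235·5 ≡ 2076 (mod 4489).
x_0 = 2076.
x_1 = 2076^2 mod 4489 = 336.
x_2 = 336^2 mod 4489 = 671.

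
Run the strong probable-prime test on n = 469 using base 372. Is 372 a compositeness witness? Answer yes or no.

no

n − 1 = 468 = 2^2 · 117, so s = 2 and d = 117.
Repeated squaring mod 469: 372^1 ≡ 372, 372^2 ≡ 29, 372^4 ≡ 372, 372^8 ≡ 29, 372^16 ≡ 372, 372^32 ≡ 29, 372^64 ≡ 372.
117 = 64 + 32 + 16 + 4 + 1, so 372^117 ≡ 372·29·372·372·372 ≡ 1 (mod 469).
x_0 = 372^117 mod 469 = 1.
x_0 = 1, so 372 is not a witness.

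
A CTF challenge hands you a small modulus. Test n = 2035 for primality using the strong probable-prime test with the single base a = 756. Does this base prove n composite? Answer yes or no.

yes

n − 1 = 2034 = 2^1 · 1017, so s = 1 and d = 1017.
x_0 = 756^1017 mod 2035 = 926.
x_0 ∉ {1, 2034} and s = 1, so 756 is a Miller–Rabin witness and 2035 is composite.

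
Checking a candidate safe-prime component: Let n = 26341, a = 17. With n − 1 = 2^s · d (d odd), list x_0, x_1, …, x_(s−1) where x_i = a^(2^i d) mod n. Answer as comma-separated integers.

1490, 7456

n − 1 = 26340 = 2^2 · 6585, so s = 2 and d = 6585.
x_0 = 17^6585 mod 26341 = 1490.
x_1 = 1490^2 mod 26341 = 7456.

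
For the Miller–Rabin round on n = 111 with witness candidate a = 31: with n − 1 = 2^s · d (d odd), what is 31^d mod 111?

n − 1 = 110 = 2^1 · 55, so s = 1 and d = 55.
31^55 mod 111 = 43.

43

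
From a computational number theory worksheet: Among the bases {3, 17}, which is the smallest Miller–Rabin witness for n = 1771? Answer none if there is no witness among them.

n − 1 = 1770 = 2^1 · 885, so s = 1 and d = 885.
Base 3: x_0 = 3^885 mod 1771 = 496. x_0 ∉ {1, 1770} and s = 1, so 3 is a Miller–Rabin witness and 1771 is composite.
Base 17: x_0 = 17^885 mod 1771 = 1539. x_0 ∉ {1, 1770} and s = 1, so 17 is a Miller–Rabin witness and 1771 is composite.
The smallest witness among the given bases is 3.

3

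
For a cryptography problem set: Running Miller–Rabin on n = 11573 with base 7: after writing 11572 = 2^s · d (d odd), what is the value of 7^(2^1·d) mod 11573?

n − 1 = 11572 = 2^2 · 2893, so s = 2 and d = 2893.
x_0 = 7^2893 mod 11573 = 4739.
x_1 = 4739^2 mod 11573 = 6501.

6501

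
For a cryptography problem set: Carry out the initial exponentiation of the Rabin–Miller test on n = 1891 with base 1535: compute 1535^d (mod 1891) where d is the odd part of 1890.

n − 1 = 1890 = 2^1 · 945, so s = 1 and d = 945.
1535^945 mod 1891 = 621.

621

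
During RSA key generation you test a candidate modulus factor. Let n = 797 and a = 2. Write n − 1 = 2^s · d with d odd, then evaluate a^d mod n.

215

n − 1 = 796 = 2^2 · 199, so s = 2 and d = 199.
By repeated squaring, 2^199 ≡ 215 (mod 797).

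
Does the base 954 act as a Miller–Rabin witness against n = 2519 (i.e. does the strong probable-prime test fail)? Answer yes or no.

yes

n − 1 = 2518 = 2^1 · 1259, so s = 1 and d = 1259.
x_0 = 954^1259 mod 2519 = 1580.
x_0 ∉ {1, 2518} and s = 1, so 954 is a Miller–Rabin witness and 2519 is composite.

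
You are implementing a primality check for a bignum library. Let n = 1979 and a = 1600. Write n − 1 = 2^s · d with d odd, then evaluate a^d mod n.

1

n − 1 = 1978 = 2^1 · 989, so s = 1 and d = 989.
Repeated squaring mod 1979: 1600^1 ≡ 1600, 1600^2 ≡ 1153, 1600^4 ≡ 1500, 1600^8 ≡ 1856, 1600^16 ≡ 1276, 1600^32 ≡ 1438, 1600^64 ≡ 1768, 1600^128 ≡ 983, 1600^256 ≡ 537, 1600^512 ≡ 1414.
989 = 512 + 256 + 128 + 64 + 16 + 8 + 4 + 1, so 1600^989 ≡ 1414·537·983·1768·1276·1856·1500·1600 ≡ 1 (mod 1979).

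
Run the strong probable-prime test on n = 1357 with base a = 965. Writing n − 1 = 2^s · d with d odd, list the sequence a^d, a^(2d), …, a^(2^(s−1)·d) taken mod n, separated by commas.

n − 1 = 1356 = 2^2 · 339, so s = 2 and d = 339.
x_0 = 965^339 mod 1357 = 22.
x_1 = 22^2 mod 1357 = 484.

22, 484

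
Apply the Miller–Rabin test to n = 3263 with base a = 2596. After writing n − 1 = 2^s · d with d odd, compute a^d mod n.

484

n − 1 = 3262 = 2^1 · 1631, so s = 1 and d = 1631.
By repeated squaring, 2596^1631 ≡ 484 (mod 3263).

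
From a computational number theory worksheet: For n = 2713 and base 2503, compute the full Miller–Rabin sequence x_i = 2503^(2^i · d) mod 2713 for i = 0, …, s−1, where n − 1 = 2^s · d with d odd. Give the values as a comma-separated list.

1040, 1826, 2712

n − 1 = 2712 = 2^3 · 339, so s = 3 and d = 339.
x_0 = 2503^339 mod 2713 = 1040.
x_1 = 1040^2 mod 2713 = 1826.
x_2 = 1826^2 mod 2713 = 2712.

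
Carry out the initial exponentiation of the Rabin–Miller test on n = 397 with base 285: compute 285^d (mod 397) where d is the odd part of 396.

63

n − 1 = 396 = 2^2 · 99, so s = 2 and d = 99.
285^99 mod 397 = 63.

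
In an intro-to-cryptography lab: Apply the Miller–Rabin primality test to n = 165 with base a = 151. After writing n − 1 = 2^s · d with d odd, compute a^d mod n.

n − 1 = 164 = 2^2 · 41, so s = 2 and d = 41.
Repeated squaring mod 165: 151^1 ≡ 151, 151^2 ≡ 31, 151^4 ≡ 136, 151^8 ≡ 16, 151^16 ≡ 91, 151^32 ≡ 31.
41 = 32 + 8 + 1, so 151^41 ≡ 31·16·151 ≡ 151 (mod 165).

151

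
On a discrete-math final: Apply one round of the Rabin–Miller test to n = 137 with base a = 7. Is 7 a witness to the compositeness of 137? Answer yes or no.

n − 1 = 136 = 2^3 · 17, so s = 3 and d = 17.
x_0 = 7^17 mod 137 = 100.
x_0 is neither 1 nor 136, so continue squaring.
x_1 = 100^2 mod 137 = 136.
x_1 ≡ −1, so 7 is not a witness.

no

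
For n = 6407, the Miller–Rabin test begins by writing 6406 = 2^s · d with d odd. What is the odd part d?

3203

Halving: 6406 → 3203; 3203 is odd.
So 6406 = 2^1 · 3203.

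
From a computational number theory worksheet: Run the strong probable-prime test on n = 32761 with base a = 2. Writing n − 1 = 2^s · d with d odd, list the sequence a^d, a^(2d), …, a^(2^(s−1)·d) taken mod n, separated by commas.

17938, 26063, 13395

n − 1 = 32760 = 2^3 · 4095, so s = 3 and d = 4095.
x_0 = 2^4095 mod 32761 = 17938.
x_1 = 17938^2 mod 32761 = 26063.
x_2 = 26063^2 mod 32761 = 13395.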